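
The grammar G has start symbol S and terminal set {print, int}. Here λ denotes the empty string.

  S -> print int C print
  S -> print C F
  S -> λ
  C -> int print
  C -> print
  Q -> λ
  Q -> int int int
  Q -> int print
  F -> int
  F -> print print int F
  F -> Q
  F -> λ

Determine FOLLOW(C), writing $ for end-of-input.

FIRST(S): from S->print int C print we get {print}; from S->print C F we get {print}; from S->λ we get {λ}. So FIRST(S) = {λ, print}.
FIRST(C): from C->int print we get {int}; from C->print we get {print}. So FIRST(C) = {int, print}.
FIRST(Q): from Q->λ we get {λ}; from Q->int int int we get {int}; from Q->int print we get {int}. So FIRST(Q) = {λ, int}.
FIRST(F): from F->int we get {int}; from F->print print int F we get {print}; from F->Q we get {λ, int}; from F->λ we get {λ}. So FIRST(F) = {λ, int, print}.
FOLLOW(S) includes $ since S is the start symbol.
FOLLOW(S): S appears on no right-hand side. Thus FOLLOW(S) = {$}.
FOLLOW(C): in S->print int C print, C is followed by print with FIRST {print}; in S->print C F, C is followed by F with FIRST {λ, int, print}; in S->print C F, the suffix after C is nullable, so FOLLOW(C) ⊇ FOLLOW(S) = {$}. Thus FOLLOW(C) = {$, int, print}.
FOLLOW(F): in S->print C F, the suffix after F is empty, so FOLLOW(F) ⊇ FOLLOW(S) = {$}; in F->print print int F, the suffix after F is empty (adds nothing new). Thus FOLLOW(F) = {$}.
FOLLOW(Q): in F->Q, the suffix after Q is empty, so FOLLOW(Q) ⊇ FOLLOW(F) = {$}. Thus FOLLOW(Q) = {$}.

{$, int, print}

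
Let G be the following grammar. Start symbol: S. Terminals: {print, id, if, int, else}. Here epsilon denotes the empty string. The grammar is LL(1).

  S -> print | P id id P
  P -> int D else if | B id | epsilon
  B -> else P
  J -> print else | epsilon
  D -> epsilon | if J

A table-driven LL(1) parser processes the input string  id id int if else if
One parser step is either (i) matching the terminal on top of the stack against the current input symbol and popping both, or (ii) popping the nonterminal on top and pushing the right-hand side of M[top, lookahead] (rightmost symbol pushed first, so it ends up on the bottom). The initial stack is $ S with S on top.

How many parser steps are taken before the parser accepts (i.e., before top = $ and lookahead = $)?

      Stack            Input                   Action
   1  $ S              id id int if else if $  expand S -> P id id P
   2  $ P id id P      id id int if else if $  expand P -> epsilon
   3  $ P id id        id id int if else if $  match id
   4  $ P id           id int if else if $     match id
   5  $ P              int if else if $        expand P -> int D else if
   6  $ if else D int  int if else if $        match int
   7  $ if else D      if else if $            expand D -> if J
   8  $ if else J if   if else if $            match if
   9  $ if else J      else if $               expand J -> epsilon
  10  $ if else        else if $               match else
  11  $ if             if $                    match if
Accept reached after 11 steps.

11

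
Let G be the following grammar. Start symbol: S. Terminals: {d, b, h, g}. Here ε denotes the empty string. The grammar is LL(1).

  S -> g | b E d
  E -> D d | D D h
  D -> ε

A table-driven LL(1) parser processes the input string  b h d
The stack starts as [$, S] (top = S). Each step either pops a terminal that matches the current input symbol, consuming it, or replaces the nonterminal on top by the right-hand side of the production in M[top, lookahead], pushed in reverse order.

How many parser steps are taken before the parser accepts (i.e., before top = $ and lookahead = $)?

step 1: stack=$ S  input=b h d $  — expand S -> b E d
step 2: stack=$ d E b  input=b h d $  — match b
step 3: stack=$ d E  input=h d $  — expand E -> D D h
step 4: stack=$ d h D D  input=h d $  — expand D -> ε
step 5: stack=$ d h D  input=h d $  — expand D -> ε
step 6: stack=$ d h  input=h d $  — match h
step 7: stack=$ d  input=d $  — match d
Accept reached after 7 steps.

7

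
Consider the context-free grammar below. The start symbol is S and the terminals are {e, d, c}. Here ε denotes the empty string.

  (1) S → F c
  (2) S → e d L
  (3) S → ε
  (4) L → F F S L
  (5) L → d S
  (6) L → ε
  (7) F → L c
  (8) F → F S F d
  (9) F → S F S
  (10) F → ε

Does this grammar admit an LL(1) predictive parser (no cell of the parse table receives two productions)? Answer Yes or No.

FIRST(S) = {ε, c, d, e}
FIRST(L) = {ε, c, d, e}
FIRST(F) = {ε, c, d, e}
FOLLOW(S) = {$, c, d, e}
FOLLOW(L) = {$, c, d, e}
FOLLOW(F) = {$, c, d, e}
Cell M[F, $] receives both F → S F S and F → ε — the grammar is not LL(1).

No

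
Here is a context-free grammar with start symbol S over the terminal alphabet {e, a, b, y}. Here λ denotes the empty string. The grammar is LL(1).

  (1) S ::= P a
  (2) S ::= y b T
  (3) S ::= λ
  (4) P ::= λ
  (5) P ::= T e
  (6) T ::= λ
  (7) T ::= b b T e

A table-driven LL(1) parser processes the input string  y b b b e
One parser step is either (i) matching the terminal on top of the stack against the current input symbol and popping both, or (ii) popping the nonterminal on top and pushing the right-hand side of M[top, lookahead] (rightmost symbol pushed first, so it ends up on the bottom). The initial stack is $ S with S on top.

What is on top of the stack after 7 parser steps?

e

step 1: stack=$ S  input=y b b b e $  — expand S ::= y b T
step 2: stack=$ T b y  input=y b b b e $  — match y
step 3: stack=$ T b  input=b b b e $  — match b
step 4: stack=$ T  input=b b e $  — expand T ::= b b T e
step 5: stack=$ e T b b  input=b b e $  — match b
step 6: stack=$ e T b  input=b e $  — match b
step 7: stack=$ e T  input=e $  — expand T ::= λ
Stack after step 7: $ e (top = e).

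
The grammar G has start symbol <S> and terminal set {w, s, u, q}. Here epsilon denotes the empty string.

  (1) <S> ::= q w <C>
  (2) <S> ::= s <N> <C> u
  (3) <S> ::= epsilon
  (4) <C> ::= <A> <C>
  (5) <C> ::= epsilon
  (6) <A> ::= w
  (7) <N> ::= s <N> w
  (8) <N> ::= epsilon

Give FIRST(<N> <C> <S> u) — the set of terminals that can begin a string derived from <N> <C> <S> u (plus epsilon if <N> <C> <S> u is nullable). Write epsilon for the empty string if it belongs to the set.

{q, s, u, w}

FIRST(<S>): from <S>::=q w <C> we get {q}; from <S>::=s <N> <C> u we get {s}; from <S>::=epsilon we get {epsilon}. So FIRST(<S>) = {epsilon, q, s}.
FIRST(<A>): from <A>::=w we get {w}. So FIRST(<A>) = {w}.
FIRST(<N>): from <N>::=s <N> w we get {s}; from <N>::=epsilon we get {epsilon}. So FIRST(<N>) = {epsilon, s}.
FIRST(<C>): from <C>::=<A> <C> we get {w}; from <C>::=epsilon we get {epsilon}. So FIRST(<C>) = {epsilon, w}.
FIRST(<N> <C> <S> u): take FIRST of each symbol in turn, carrying on past any symbol whose FIRST contains epsilon; result {q, s, u, w}.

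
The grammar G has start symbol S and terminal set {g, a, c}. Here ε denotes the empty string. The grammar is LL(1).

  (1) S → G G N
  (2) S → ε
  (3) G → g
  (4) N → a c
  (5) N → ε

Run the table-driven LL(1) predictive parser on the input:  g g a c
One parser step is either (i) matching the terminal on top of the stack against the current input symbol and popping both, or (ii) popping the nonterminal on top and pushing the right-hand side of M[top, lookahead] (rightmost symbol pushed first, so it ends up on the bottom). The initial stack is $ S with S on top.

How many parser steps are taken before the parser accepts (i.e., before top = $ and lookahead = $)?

     Stack    Input      Action
  1  $ S      g g a c $  expand S → G G N
  2  $ N G G  g g a c $  expand G → g
  3  $ N G g  g g a c $  match g
  4  $ N G    g a c $    expand G → g
  5  $ N g    g a c $    match g
  6  $ N      a c $      expand N → a c
  7  $ c a    a c $      match a
  8  $ c      c $        match c
Accept reached after 8 steps.

8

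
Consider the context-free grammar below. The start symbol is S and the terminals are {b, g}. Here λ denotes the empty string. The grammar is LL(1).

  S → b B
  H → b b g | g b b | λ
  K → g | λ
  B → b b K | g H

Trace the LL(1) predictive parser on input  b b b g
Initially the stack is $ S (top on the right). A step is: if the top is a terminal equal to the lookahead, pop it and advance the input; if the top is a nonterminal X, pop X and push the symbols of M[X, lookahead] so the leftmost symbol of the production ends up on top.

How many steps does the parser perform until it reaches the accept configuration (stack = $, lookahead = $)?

7

step 1: stack=$ S  input=b b b g $  — expand S → b B
step 2: stack=$ B b  input=b b b g $  — match b
step 3: stack=$ B  input=b b g $  — expand B → b b K
step 4: stack=$ K b b  input=b b g $  — match b
step 5: stack=$ K b  input=b g $  — match b
step 6: stack=$ K  input=g $  — expand K → g
step 7: stack=$ g  input=g $  — match g
Accept reached after 7 steps.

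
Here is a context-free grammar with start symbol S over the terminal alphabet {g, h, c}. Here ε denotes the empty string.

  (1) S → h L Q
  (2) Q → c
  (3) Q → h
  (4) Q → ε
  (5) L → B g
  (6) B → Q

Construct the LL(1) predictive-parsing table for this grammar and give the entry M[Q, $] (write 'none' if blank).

FIRST(S): from S→h L Q we get {h}. So FIRST(S) = {h}.
FIRST(Q): from Q→c we get {c}; from Q→h we get {h}; from Q→ε we get {ε}. So FIRST(Q) = {ε, c, h}.
FIRST(B): from B→Q we get {ε, c, h}. So FIRST(B) = {ε, c, h}.
FIRST(L): from L→B g we get {c, g, h}. So FIRST(L) = {c, g, h}.
FOLLOW(S) includes $ since S is the start symbol.
FOLLOW(S): S appears on no right-hand side. Thus FOLLOW(S) = {$}.
FOLLOW(B): in L→B g, B is followed by g with FIRST {g}. Thus FOLLOW(B) = {g}.
FOLLOW(Q): in S→h L Q, the suffix after Q is empty, so FOLLOW(Q) ⊇ FOLLOW(S) = {$}; in B→Q, the suffix after Q is empty, so FOLLOW(Q) ⊇ FOLLOW(B) = {g}. Thus FOLLOW(Q) = {$, g}.
For Q → c: FIRST(c) = {c}, so it goes in M[Q, t] for t ∈ {c}.
For Q → h: FIRST(h) = {h}, so it goes in M[Q, t] for t ∈ {h}.
For Q → ε: FIRST(ε) = {ε}, so it goes in M[Q, t] for t ∈ {}; since ε ∈ FIRST, also for every t ∈ FOLLOW(Q) = {$, g}.

Q → ε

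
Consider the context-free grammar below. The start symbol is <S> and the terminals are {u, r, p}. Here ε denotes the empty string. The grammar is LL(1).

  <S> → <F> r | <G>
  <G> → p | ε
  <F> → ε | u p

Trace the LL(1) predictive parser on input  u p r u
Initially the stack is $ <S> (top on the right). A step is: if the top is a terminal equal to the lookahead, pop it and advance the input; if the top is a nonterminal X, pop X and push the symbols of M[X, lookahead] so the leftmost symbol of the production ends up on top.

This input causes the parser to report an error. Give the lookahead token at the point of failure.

u

step 1: stack=$ <S>  input=u p r u $  — expand <S> → <F> r
step 2: stack=$ r <F>  input=u p r u $  — expand <F> → u p
step 3: stack=$ r p u  input=u p r u $  — match u
step 4: stack=$ r p  input=p r u $  — match p
step 5: stack=$ r  input=r u $  — match r
step 6: stack=$  input=u $  — error: stack empty but input remains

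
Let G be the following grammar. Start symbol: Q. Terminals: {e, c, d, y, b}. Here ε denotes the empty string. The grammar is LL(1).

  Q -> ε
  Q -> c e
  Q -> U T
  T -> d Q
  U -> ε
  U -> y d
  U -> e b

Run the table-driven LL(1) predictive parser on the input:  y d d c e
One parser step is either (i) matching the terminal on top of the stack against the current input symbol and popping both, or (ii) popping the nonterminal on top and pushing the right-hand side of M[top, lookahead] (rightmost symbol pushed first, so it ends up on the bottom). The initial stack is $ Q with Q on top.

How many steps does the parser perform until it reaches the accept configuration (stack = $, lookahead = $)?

9

     Stack    Input        Action
  1  $ Q      y d d c e $  expand Q -> U T
  2  $ T U    y d d c e $  expand U -> y d
  3  $ T d y  y d d c e $  match y
  4  $ T d    d d c e $    match d
  5  $ T      d c e $      expand T -> d Q
  6  $ Q d    d c e $      match d
  7  $ Q      c e $        expand Q -> c e
  8  $ e c    c e $        match c
  9  $ e      e $          match e
Accept reached after 9 steps.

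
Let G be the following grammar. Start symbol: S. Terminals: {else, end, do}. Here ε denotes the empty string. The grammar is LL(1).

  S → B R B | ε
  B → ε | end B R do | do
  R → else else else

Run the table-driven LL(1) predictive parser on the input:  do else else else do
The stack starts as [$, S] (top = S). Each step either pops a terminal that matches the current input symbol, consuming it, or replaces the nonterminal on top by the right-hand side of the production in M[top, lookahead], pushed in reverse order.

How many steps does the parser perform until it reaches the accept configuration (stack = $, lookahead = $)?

step 1: stack=$ S  input=do else else else do $  — expand S → B R B
step 2: stack=$ B R B  input=do else else else do $  — expand B → do
step 3: stack=$ B R do  input=do else else else do $  — match do
step 4: stack=$ B R  input=else else else do $  — expand R → else else else
step 5: stack=$ B else else else  input=else else else do $  — match else
step 6: stack=$ B else else  input=else else do $  — match else
step 7: stack=$ B else  input=else do $  — match else
step 8: stack=$ B  input=do $  — expand B → do
step 9: stack=$ do  input=do $  — match do
Accept reached after 9 steps.

9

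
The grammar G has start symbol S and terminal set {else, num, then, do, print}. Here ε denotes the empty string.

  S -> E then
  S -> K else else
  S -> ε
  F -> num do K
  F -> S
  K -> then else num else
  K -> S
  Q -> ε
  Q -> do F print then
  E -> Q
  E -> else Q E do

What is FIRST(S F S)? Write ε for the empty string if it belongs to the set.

FIRST(Q): from Q->ε we get {ε}; from Q->do F print then we get {do}. So FIRST(Q) = {ε, do}.
FIRST(E): from E->Q we get {ε, do}; from E->else Q E do we get {else}. So FIRST(E) = {ε, do, else}.
FIRST(S): from S->E then we get {do, else, then}; from S->K else else we get {do, else, then}; from S->ε we get {ε}. So FIRST(S) = {ε, do, else, then}.
FIRST(F): from F->num do K we get {num}; from F->S we get {ε, do, else, then}. So FIRST(F) = {ε, do, else, num, then}.
FIRST(K): from K->then else num else we get {then}; from K->S we get {ε, do, else, then}. So FIRST(K) = {ε, do, else, then}.
FIRST(S F S): take FIRST of each symbol in turn, carrying on past any symbol whose FIRST contains ε; result {ε, do, else, num, then}.

{ε, do, else, num, then}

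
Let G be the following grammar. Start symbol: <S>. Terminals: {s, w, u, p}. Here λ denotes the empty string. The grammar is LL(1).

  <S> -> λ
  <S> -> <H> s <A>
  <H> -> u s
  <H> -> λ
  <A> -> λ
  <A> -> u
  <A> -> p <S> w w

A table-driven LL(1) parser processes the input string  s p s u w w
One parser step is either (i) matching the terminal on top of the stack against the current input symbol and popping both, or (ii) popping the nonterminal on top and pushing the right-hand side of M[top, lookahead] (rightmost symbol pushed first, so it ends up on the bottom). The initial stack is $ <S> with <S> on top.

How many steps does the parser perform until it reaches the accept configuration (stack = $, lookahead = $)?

step 1: stack=$ <S>  input=s p s u w w $  — expand <S> -> <H> s <A>
step 2: stack=$ <A> s <H>  input=s p s u w w $  — expand <H> -> λ
step 3: stack=$ <A> s  input=s p s u w w $  — match s
step 4: stack=$ <A>  input=p s u w w $  — expand <A> -> p <S> w w
step 5: stack=$ w w <S> p  input=p s u w w $  — match p
step 6: stack=$ w w <S>  input=s u w w $  — expand <S> -> <H> s <A>
step 7: stack=$ w w <A> s <H>  input=s u w w $  — expand <H> -> λ
step 8: stack=$ w w <A> s  input=s u w w $  — match s
step 9: stack=$ w w <A>  input=u w w $  — expand <A> -> u
step 10: stack=$ w w u  input=u w w $  — match u
step 11: stack=$ w w  input=w w $  — match w
step 12: stack=$ w  input=w $  — match w
Accept reached after 12 steps.

12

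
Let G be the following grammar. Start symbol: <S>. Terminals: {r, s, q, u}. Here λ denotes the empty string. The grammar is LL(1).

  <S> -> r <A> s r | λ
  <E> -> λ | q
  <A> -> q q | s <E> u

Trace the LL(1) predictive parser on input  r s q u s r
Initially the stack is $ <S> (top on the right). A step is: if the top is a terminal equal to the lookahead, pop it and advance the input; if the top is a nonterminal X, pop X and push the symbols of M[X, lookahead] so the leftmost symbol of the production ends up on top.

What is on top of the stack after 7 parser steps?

step 1: stack=$ <S>  input=r s q u s r $  — expand <S> -> r <A> s r
step 2: stack=$ r s <A> r  input=r s q u s r $  — match r
step 3: stack=$ r s <A>  input=s q u s r $  — expand <A> -> s <E> u
step 4: stack=$ r s u <E> s  input=s q u s r $  — match s
step 5: stack=$ r s u <E>  input=q u s r $  — expand <E> -> q
step 6: stack=$ r s u q  input=q u s r $  — match q
step 7: stack=$ r s u  input=u s r $  — match u
Stack after step 7: $ r s (top = s).

s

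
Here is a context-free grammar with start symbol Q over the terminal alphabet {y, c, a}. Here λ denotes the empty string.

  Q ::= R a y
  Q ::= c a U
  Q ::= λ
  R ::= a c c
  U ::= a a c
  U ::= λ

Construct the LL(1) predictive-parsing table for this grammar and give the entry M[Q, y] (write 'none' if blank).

FIRST(R): from R::=a c c we get {a}. So FIRST(R) = {a}.
FIRST(U): from U::=a a c we get {a}; from U::=λ we get {λ}. So FIRST(U) = {λ, a}.
FIRST(Q): from Q::=R a y we get {a}; from Q::=c a U we get {c}; from Q::=λ we get {λ}. So FIRST(Q) = {λ, a, c}.
FOLLOW(Q) includes $ since Q is the start symbol.
FOLLOW(Q): Q appears on no right-hand side. Thus FOLLOW(Q) = {$}.
For Q ::= R a y: FIRST(R a y) = {a}, so it goes in M[Q, t] for t ∈ {a}.
For Q ::= c a U: FIRST(c a U) = {c}, so it goes in M[Q, t] for t ∈ {c}.
For Q ::= λ: FIRST(λ) = {λ}, so it goes in M[Q, t] for t ∈ {}; since λ ∈ FIRST, also for every t ∈ FOLLOW(Q) = {$}.
None of these place a production in M[Q, y].

none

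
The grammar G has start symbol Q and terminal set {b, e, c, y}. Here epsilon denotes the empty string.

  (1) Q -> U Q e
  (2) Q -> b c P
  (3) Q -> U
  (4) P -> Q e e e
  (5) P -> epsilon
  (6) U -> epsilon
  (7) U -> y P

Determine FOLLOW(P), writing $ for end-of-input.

{$, b, e, y}

FIRST(U): from U->epsilon we get {epsilon}; from U->y P we get {y}. So FIRST(U) = {epsilon, y}.
FIRST(Q): from Q->U Q e we get {b, e, y}; from Q->b c P we get {b}; from Q->U we get {epsilon, y}. So FIRST(Q) = {epsilon, b, e, y}.
FIRST(P): from P->Q e e e we get {b, e, y}; from P->epsilon we get {epsilon}. So FIRST(P) = {epsilon, b, e, y}.
FOLLOW(Q) includes $ since Q is the start symbol.
FOLLOW(Q): in Q->U Q e, Q is followed by e with FIRST {e}; in P->Q e e e, Q is followed by e e e with FIRST {e}. Thus FOLLOW(Q) = {$, e}.
FOLLOW(U): in Q->U Q e, U is followed by Q e with FIRST {b, e, y}; in Q->U, the suffix after U is empty, so FOLLOW(U) ⊇ FOLLOW(Q) = {$, e}. Thus FOLLOW(U) = {$, b, e, y}.
FOLLOW(P): in Q->b c P, the suffix after P is empty, so FOLLOW(P) ⊇ FOLLOW(Q) = {$, e}; in U->y P, the suffix after P is empty, so FOLLOW(P) ⊇ FOLLOW(U) = {$, b, e, y}. Thus FOLLOW(P) = {$, b, e, y}.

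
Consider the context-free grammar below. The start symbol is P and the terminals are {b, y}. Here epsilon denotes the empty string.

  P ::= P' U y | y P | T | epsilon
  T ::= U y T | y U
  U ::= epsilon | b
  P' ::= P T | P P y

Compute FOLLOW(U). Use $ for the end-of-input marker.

{$, b, y}

FIRST(U) = {epsilon, b}
FIRST(T) = {b, y}  (via U y T)
FIRST(P) = {epsilon, b, y}  (via P' U y, T)
FIRST(P') = {b, y}  (via P T, P P y)
FOLLOW(P) includes $ since P is the start symbol.
FOLLOW(P): in P::=y P, the suffix after P is empty (adds nothing new); in P'::=P T, P is followed by T with FIRST {b, y}; in P'::=P P y (occurrence 1), P is followed by P y with FIRST {b, y}; in P'::=P P y (occurrence 2), P is followed by y with FIRST {y}. Thus FOLLOW(P) = {$, b, y}.
FOLLOW(P'): in P::=P' U y, P' is followed by U y with FIRST {b, y}. Thus FOLLOW(P') = {b, y}.
FOLLOW(T): in P::=T, the suffix after T is empty, so FOLLOW(T) ⊇ FOLLOW(P) = {$, b, y}; in T::=U y T, the suffix after T is empty (adds nothing new); in P'::=P T, the suffix after T is empty, so FOLLOW(T) ⊇ FOLLOW(P') = {b, y}. Thus FOLLOW(T) = {$, b, y}.
FOLLOW(U): in P::=P' U y, U is followed by y with FIRST {y}; in T::=U y T, U is followed by y T with FIRST {y}; in T::=y U, the suffix after U is empty, so FOLLOW(U) ⊇ FOLLOW(T) = {$, b, y}. Thus FOLLOW(U) = {$, b, y}.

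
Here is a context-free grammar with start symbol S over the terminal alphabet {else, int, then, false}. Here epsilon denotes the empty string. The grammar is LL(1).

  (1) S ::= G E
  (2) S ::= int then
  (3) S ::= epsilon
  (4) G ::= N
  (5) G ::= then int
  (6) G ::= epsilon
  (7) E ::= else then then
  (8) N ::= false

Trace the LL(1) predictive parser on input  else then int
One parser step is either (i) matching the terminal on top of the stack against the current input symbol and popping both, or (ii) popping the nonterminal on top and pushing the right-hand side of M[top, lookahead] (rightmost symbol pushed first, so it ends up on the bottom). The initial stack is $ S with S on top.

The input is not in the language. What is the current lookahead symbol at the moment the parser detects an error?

step 1: stack=$ S  input=else then int $  — expand S ::= G E
step 2: stack=$ E G  input=else then int $  — expand G ::= epsilon
step 3: stack=$ E  input=else then int $  — expand E ::= else then then
step 4: stack=$ then then else  input=else then int $  — match else
step 5: stack=$ then then  input=then int $  — match then
step 6: stack=$ then  input=int $  — error: top is terminal then but lookahead is int

int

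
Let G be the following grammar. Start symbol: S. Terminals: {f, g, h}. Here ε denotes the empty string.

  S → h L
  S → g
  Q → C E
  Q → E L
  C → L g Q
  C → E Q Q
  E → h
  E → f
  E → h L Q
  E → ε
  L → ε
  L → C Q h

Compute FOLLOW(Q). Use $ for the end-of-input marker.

FIRST(S): from S→h L we get {h}; from S→g we get {g}. So FIRST(S) = {g, h}.
FIRST(E): from E→h we get {h}; from E→f we get {f}; from E→h L Q we get {h}; from E→ε we get {ε}. So FIRST(E) = {ε, f, h}.
FIRST(Q): from Q→C E we get {ε, f, g, h}; from Q→E L we get {ε, f, g, h}. So FIRST(Q) = {ε, f, g, h}.
FIRST(C): from C→L g Q we get {f, g, h}; from C→E Q Q we get {ε, f, g, h}. So FIRST(C) = {ε, f, g, h}.
FIRST(L): from L→ε we get {ε}; from L→C Q h we get {f, g, h}. So FIRST(L) = {ε, f, g, h}.
FOLLOW(S) includes $ since S is the start symbol.
FOLLOW(S): S appears on no right-hand side. Thus FOLLOW(S) = {$}.
FOLLOW(Q): in C→L g Q, the suffix after Q is empty, so FOLLOW(Q) ⊇ FOLLOW(C) = {f, g, h}; in C→E Q Q (occurrence 1), Q is followed by Q with FIRST {ε, f, g, h}; in C→E Q Q (occurrence 1), the suffix after Q is nullable, so FOLLOW(Q) ⊇ FOLLOW(C) = {f, g, h}; in C→E Q Q (occurrence 2), the suffix after Q is empty, so FOLLOW(Q) ⊇ FOLLOW(C) = {f, g, h}; in E→h L Q, the suffix after Q is empty, so FOLLOW(Q) ⊇ FOLLOW(E) = {f, g, h}; in L→C Q h, Q is followed by h with FIRST {h}. Thus FOLLOW(Q) = {f, g, h}.
FOLLOW(C): in Q→C E, C is followed by E with FIRST {ε, f, h}; in Q→C E, the suffix after C is nullable, so FOLLOW(C) ⊇ FOLLOW(Q) = {f, g, h}; in L→C Q h, C is followed by Q h with FIRST {f, g, h}. Thus FOLLOW(C) = {f, g, h}.
FOLLOW(E): in Q→C E, the suffix after E is empty, so FOLLOW(E) ⊇ FOLLOW(Q) = {f, g, h}; in Q→E L, E is followed by L with FIRST {ε, f, g, h}; in Q→E L, the suffix after E is nullable, so FOLLOW(E) ⊇ FOLLOW(Q) = {f, g, h}; in C→E Q Q, E is followed by Q Q with FIRST {ε, f, g, h}; in C→E Q Q, the suffix after E is nullable, so FOLLOW(E) ⊇ FOLLOW(C) = {f, g, h}. Thus FOLLOW(E) = {f, g, h}.
FOLLOW(L): in S→h L, the suffix after L is empty, so FOLLOW(L) ⊇ FOLLOW(S) = {$}; in Q→E L, the suffix after L is empty, so FOLLOW(L) ⊇ FOLLOW(Q) = {f, g, h}; in C→L g Q, L is followed by g Q with FIRST {g}; in E→h L Q, L is followed by Q with FIRST {ε, f, g, h}; in E→h L Q, the suffix after L is nullable, so FOLLOW(L) ⊇ FOLLOW(E) = {f, g, h}. Thus FOLLOW(L) = {$, f, g, h}.

{f, g, h}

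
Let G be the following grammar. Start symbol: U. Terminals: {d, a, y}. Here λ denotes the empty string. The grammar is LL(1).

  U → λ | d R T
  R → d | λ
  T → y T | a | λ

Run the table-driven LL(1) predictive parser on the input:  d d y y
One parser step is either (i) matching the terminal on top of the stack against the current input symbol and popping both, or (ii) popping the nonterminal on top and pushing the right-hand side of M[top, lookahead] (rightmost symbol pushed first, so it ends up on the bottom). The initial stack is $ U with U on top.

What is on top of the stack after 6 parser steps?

T

     Stack    Input      Action
  1  $ U      d d y y $  expand U → d R T
  2  $ T R d  d d y y $  match d
  3  $ T R    d y y $    expand R → d
  4  $ T d    d y y $    match d
  5  $ T      y y $      expand T → y T
  6  $ T y    y y $      match y
Stack after step 6: $ T (top = T).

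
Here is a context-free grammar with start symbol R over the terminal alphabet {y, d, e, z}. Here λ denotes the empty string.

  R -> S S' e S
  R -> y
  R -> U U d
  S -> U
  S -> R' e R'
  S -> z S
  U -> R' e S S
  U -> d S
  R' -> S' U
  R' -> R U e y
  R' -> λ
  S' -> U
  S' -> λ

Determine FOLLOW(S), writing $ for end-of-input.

{$, d, e, y, z}

FIRST(R) = {d, e, y, z}  (via S S' e S, U U d)
FIRST(S) = {d, e, y, z}  (via U, R' e R')
FIRST(U) = {d, e, y, z}  (via R' e S S)
FIRST(S') = {λ, d, e, y, z}  (via U)
FIRST(R') = {λ, d, e, y, z}  (via S' U, R U e y)
FOLLOW(R) includes $ since R is the start symbol.
FOLLOW(R): in R'->R U e y, R is followed by U e y with FIRST {d, e, y, z}. Thus FOLLOW(R) = {$, d, e, y, z}.
FOLLOW(S'): in R->S S' e S, S' is followed by e S with FIRST {e}; in R'->S' U, S' is followed by U with FIRST {d, e, y, z}. Thus FOLLOW(S') = {d, e, y, z}.
FOLLOW(S): in R->S S' e S (occurrence 1), S is followed by S' e S with FIRST {d, e, y, z}; in R->S S' e S (occurrence 2), the suffix after S is empty, so FOLLOW(S) ⊇ FOLLOW(R) = {$, d, e, y, z}; in S->z S, the suffix after S is empty (adds nothing new); in U->R' e S S (occurrence 1), S is followed by S with FIRST {d, e, y, z}; in U->R' e S S (occurrence 2), the suffix after S is empty, so FOLLOW(S) ⊇ FOLLOW(U) = {$, d, e, y, z}; in U->d S, the suffix after S is empty, so FOLLOW(S) ⊇ FOLLOW(U) = {$, d, e, y, z}. Thus FOLLOW(S) = {$, d, e, y, z}.
FOLLOW(R'): in S->R' e R' (occurrence 1), R' is followed by e R' with FIRST {e}; in S->R' e R' (occurrence 2), the suffix after R' is empty, so FOLLOW(R') ⊇ FOLLOW(S) = {$, d, e, y, z}; in U->R' e S S, R' is followed by e S S with FIRST {e}. Thus FOLLOW(R') = {$, d, e, y, z}.
FOLLOW(U): in R->U U d (occurrence 1), U is followed by U d with FIRST {d, e, y, z}; in R->U U d (occurrence 2), U is followed by d with FIRST {d}; in S->U, the suffix after U is empty, so FOLLOW(U) ⊇ FOLLOW(S) = {$, d, e, y, z}; in R'->S' U, the suffix after U is empty, so FOLLOW(U) ⊇ FOLLOW(R') = {$, d, e, y, z}; in R'->R U e y, U is followed by e y with FIRST {e}; in S'->U, the suffix after U is empty, so FOLLOW(U) ⊇ FOLLOW(S') = {d, e, y, z}. Thus FOLLOW(U) = {$, d, e, y, z}.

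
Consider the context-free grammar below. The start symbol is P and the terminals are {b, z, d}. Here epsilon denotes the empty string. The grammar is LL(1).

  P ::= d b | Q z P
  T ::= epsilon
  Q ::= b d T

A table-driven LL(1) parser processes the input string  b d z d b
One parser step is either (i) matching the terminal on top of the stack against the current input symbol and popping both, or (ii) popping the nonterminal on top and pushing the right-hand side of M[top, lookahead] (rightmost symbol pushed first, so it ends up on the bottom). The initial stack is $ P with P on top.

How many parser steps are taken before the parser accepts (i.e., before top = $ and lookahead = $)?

     Stack        Input        Action
  1  $ P          b d z d b $  expand P ::= Q z P
  2  $ P z Q      b d z d b $  expand Q ::= b d T
  3  $ P z T d b  b d z d b $  match b
  4  $ P z T d    d z d b $    match d
  5  $ P z T      z d b $      expand T ::= epsilon
  6  $ P z        z d b $      match z
  7  $ P          d b $        expand P ::= d b
  8  $ b d        d b $        match d
  9  $ b          b $          match b
Accept reached after 9 steps.

9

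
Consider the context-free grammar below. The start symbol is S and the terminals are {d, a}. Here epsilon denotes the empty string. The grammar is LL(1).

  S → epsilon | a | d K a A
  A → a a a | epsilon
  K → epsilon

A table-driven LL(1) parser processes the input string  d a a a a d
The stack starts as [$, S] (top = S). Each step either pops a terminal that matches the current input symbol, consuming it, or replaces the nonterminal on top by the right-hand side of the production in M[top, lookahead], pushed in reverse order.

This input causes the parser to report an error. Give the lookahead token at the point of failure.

d

step 1: stack=$ S  input=d a a a a d $  — expand S → d K a A
step 2: stack=$ A a K d  input=d a a a a d $  — match d
step 3: stack=$ A a K  input=a a a a d $  — expand K → epsilon
step 4: stack=$ A a  input=a a a a d $  — match a
step 5: stack=$ A  input=a a a d $  — expand A → a a a
step 6: stack=$ a a a  input=a a a d $  — match a
step 7: stack=$ a a  input=a a d $  — match a
step 8: stack=$ a  input=a d $  — match a
step 9: stack=$  input=d $  — error: stack empty but input remains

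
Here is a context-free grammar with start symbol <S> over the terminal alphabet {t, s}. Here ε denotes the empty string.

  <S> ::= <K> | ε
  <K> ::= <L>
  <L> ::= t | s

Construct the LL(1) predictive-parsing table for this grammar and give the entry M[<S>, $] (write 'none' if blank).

FIRST(<L>): from <L>::=t we get {t}; from <L>::=s we get {s}. So FIRST(<L>) = {s, t}.
FIRST(<K>): from <K>::=<L> we get {s, t}. So FIRST(<K>) = {s, t}.
FIRST(<S>): from <S>::=<K> we get {s, t}; from <S>::=ε we get {ε}. So FIRST(<S>) = {ε, s, t}.
FOLLOW(<S>) includes $ since <S> is the start symbol.
FOLLOW(<S>): <S> appears on no right-hand side. Thus FOLLOW(<S>) = {$}.
For <S> ::= <K>: FIRST(<K>) = {s, t}, so it goes in M[<S>, t] for t ∈ {s, t}.
For <S> ::= ε: FIRST(ε) = {ε}, so it goes in M[<S>, t] for t ∈ {}; since ε ∈ FIRST, also for every t ∈ FOLLOW(<S>) = {$}.

<S> ::= ε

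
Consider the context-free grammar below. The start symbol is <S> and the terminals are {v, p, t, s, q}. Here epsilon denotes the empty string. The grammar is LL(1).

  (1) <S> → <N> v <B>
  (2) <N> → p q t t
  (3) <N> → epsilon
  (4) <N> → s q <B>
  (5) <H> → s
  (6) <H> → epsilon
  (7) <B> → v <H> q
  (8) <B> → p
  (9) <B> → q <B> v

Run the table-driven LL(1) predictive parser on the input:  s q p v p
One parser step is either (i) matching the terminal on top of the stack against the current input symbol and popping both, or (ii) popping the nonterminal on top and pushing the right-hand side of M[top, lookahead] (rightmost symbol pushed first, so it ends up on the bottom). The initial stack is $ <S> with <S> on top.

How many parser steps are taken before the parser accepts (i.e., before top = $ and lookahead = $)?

step 1: stack=$ <S>  input=s q p v p $  — expand <S> → <N> v <B>
step 2: stack=$ <B> v <N>  input=s q p v p $  — expand <N> → s q <B>
step 3: stack=$ <B> v <B> q s  input=s q p v p $  — match s
step 4: stack=$ <B> v <B> q  input=q p v p $  — match q
step 5: stack=$ <B> v <B>  input=p v p $  — expand <B> → p
step 6: stack=$ <B> v p  input=p v p $  — match p
step 7: stack=$ <B> v  input=v p $  — match v
step 8: stack=$ <B>  input=p $  — expand <B> → p
step 9: stack=$ p  input=p $  — match p
Accept reached after 9 steps.

9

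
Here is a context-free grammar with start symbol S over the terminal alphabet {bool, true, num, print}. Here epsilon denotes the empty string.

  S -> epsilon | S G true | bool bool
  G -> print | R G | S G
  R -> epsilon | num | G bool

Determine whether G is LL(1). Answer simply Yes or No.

No

FIRST(S) = {epsilon, bool, num, print}
FIRST(G) = {bool, num, print}
FIRST(R) = {epsilon, bool, num, print}
FOLLOW(S) = {$, bool, num, print}
FOLLOW(G) = {bool, true}
FOLLOW(R) = {bool, num, print}
Cell M[G, bool] receives both G -> R G and G -> S G — the grammar is not LL(1).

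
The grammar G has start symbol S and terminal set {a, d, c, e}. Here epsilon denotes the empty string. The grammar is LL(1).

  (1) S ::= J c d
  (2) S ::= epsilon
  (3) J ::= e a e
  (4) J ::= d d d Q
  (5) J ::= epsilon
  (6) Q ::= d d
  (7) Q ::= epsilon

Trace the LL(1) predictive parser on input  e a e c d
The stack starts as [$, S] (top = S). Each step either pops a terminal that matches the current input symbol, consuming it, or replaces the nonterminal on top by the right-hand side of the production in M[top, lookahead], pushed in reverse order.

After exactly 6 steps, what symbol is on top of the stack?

     Stack        Input        Action
  1  $ S          e a e c d $  expand S ::= J c d
  2  $ d c J      e a e c d $  expand J ::= e a e
  3  $ d c e a e  e a e c d $  match e
  4  $ d c e a    a e c d $    match a
  5  $ d c e      e c d $      match e
  6  $ d c        c d $        match c
Stack after step 6: $ d (top = d).

d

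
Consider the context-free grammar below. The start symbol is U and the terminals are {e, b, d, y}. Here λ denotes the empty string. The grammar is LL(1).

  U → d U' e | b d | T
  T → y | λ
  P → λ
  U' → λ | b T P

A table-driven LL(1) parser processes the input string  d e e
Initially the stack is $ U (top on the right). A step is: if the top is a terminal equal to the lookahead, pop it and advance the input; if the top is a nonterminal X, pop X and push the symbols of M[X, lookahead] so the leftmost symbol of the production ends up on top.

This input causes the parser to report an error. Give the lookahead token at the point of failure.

step 1: stack=$ U  input=d e e $  — expand U → d U' e
step 2: stack=$ e U' d  input=d e e $  — match d
step 3: stack=$ e U'  input=e e $  — expand U' → λ
step 4: stack=$ e  input=e e $  — match e
step 5: stack=$  input=e $  — error: stack empty but input remains

e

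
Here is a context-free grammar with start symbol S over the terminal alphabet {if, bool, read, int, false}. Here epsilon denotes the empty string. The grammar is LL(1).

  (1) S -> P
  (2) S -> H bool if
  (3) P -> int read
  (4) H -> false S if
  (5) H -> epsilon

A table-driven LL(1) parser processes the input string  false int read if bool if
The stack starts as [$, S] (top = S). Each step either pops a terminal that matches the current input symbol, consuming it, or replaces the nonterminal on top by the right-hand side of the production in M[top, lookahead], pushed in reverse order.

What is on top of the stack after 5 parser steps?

step 1: stack=$ S  input=false int read if bool if $  — expand S -> H bool if
step 2: stack=$ if bool H  input=false int read if bool if $  — expand H -> false S if
step 3: stack=$ if bool if S false  input=false int read if bool if $  — match false
step 4: stack=$ if bool if S  input=int read if bool if $  — expand S -> P
step 5: stack=$ if bool if P  input=int read if bool if $  — expand P -> int read
Stack after step 5: $ if bool if read int (top = int).

int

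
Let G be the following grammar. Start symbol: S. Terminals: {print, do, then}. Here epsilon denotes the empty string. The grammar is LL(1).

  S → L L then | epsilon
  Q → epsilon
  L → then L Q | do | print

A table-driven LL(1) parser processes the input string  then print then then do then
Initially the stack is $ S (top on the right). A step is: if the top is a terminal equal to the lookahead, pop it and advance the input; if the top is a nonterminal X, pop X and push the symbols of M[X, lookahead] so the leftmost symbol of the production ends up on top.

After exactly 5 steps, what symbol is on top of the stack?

Q

     Stack              Input                           Action
  1  $ S                then print then then do then $  expand S → L L then
  2  $ then L L         then print then then do then $  expand L → then L Q
  3  $ then L Q L then  then print then then do then $  match then
  4  $ then L Q L       print then then do then $       expand L → print
  5  $ then L Q print   print then then do then $       match print
Stack after step 5: $ then L Q (top = Q).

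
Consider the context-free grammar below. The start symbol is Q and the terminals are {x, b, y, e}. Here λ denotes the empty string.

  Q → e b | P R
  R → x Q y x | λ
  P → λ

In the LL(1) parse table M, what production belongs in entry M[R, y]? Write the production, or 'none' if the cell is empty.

FIRST(R) = {λ, x}
FIRST(P) = {λ}
FIRST(Q) = {λ, e, x}  (via P R)
FOLLOW(Q) includes $ since Q is the start symbol.
FOLLOW(Q): in R→x Q y x, Q is followed by y x with FIRST {y}. Thus FOLLOW(Q) = {$, y}.
FOLLOW(R): in Q→P R, the suffix after R is empty, so FOLLOW(R) ⊇ FOLLOW(Q) = {$, y}. Thus FOLLOW(R) = {$, y}.
For R → x Q y x: FIRST(x Q y x) = {x}, so it goes in M[R, t] for t ∈ {x}.
For R → λ: FIRST(λ) = {λ}, so it goes in M[R, t] for t ∈ {}; since λ ∈ FIRST, also for every t ∈ FOLLOW(R) = {$, y}.

R → λ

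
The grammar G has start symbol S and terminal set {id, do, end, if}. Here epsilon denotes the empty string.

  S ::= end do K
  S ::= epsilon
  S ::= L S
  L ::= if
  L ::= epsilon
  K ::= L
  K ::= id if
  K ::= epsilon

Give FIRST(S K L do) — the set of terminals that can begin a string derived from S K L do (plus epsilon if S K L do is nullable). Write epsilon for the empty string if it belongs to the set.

FIRST(L) = {epsilon, if}
FIRST(S) = {epsilon, end, if}  (via L S)
FIRST(K) = {epsilon, id, if}  (via L)
FIRST(S K L do): take FIRST of each symbol in turn, carrying on past any symbol whose FIRST contains epsilon; result {do, end, id, if}.

{do, end, id, if}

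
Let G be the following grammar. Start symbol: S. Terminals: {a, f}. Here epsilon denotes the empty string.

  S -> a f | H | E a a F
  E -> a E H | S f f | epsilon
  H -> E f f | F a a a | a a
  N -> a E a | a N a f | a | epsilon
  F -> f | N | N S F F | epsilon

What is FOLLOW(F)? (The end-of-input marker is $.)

{$, a, f}

FIRST(N) = {epsilon, a}
FIRST(S) = {a, f}  (via H, E a a F)
FIRST(E) = {epsilon, a, f}  (via S f f)
FIRST(F) = {epsilon, a, f}  (via N, N S F F)
FIRST(H) = {a, f}  (via E f f, F a a a)
FOLLOW(S) includes $ since S is the start symbol.
FOLLOW(E): in S->E a a F, E is followed by a a F with FIRST {a}; in E->a E H, E is followed by H with FIRST {a, f}; in H->E f f, E is followed by f f with FIRST {f}; in N->a E a, E is followed by a with FIRST {a}. Thus FOLLOW(E) = {a, f}.
FOLLOW(S): in E->S f f, S is followed by f f with FIRST {f}; in F->N S F F, S is followed by F F with FIRST {epsilon, a, f}; in F->N S F F, the suffix after S is nullable, so FOLLOW(S) ⊇ FOLLOW(F) = {$, a, f}. Thus FOLLOW(S) = {$, a, f}.
FOLLOW(H): in S->H, the suffix after H is empty, so FOLLOW(H) ⊇ FOLLOW(S) = {$, a, f}; in E->a E H, the suffix after H is empty, so FOLLOW(H) ⊇ FOLLOW(E) = {a, f}. Thus FOLLOW(H) = {$, a, f}.
FOLLOW(F): in S->E a a F, the suffix after F is empty, so FOLLOW(F) ⊇ FOLLOW(S) = {$, a, f}; in H->F a a a, F is followed by a a a with FIRST {a}; in F->N S F F (occurrence 1), F is followed by F with FIRST {epsilon, a, f}; in F->N S F F (occurrence 1), the suffix after F is nullable (adds nothing new); in F->N S F F (occurrence 2), the suffix after F is empty (adds nothing new). Thus FOLLOW(F) = {$, a, f}.
FOLLOW(N): in N->a N a f, N is followed by a f with FIRST {a}; in F->N, the suffix after N is empty, so FOLLOW(N) ⊇ FOLLOW(F) = {$, a, f}; in F->N S F F, N is followed by S F F with FIRST {a, f}. Thus FOLLOW(N) = {$, a, f}.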